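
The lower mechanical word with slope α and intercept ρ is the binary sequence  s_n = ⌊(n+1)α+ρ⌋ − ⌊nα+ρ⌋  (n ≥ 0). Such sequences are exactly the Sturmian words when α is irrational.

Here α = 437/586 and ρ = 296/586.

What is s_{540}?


0

(n+1)α + ρ = (541·437 + 296) / 586 = 236713/586
nα + ρ     = (540·437 + 296) / 586 = 236276/586
⌊236713/586⌋ = 403,  ⌊236276/586⌋ = 403
s_{540} = 403 − 403 = 0


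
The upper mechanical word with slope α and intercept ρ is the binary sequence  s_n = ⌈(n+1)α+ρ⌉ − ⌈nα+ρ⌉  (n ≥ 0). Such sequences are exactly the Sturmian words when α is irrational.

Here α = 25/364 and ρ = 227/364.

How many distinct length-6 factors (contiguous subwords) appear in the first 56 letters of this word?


7

t_n = ⌈(n·25+227)/364⌉ for n = 0 … 56:
  n=0…9: ⌈227/364⌉=1 ⌈252/364⌉=1 ⌈277/364⌉=1 ⌈302/364⌉=1 ⌈327/364⌉=1 ⌈352/364⌉=1 ⌈377/364⌉=2 ⌈402/364⌉=2 ⌈427/364⌉=2 ⌈452/364⌉=2
  n=10…19: ⌈477/364⌉=2 ⌈502/364⌉=2 ⌈527/364⌉=2 ⌈552/364⌉=2 ⌈577/364⌉=2 ⌈602/364⌉=2 ⌈627/364⌉=2 ⌈652/364⌉=2 ⌈677/364⌉=2 ⌈702/364⌉=2
  n=20…29: ⌈727/364⌉=2 ⌈752/364⌉=3 ⌈777/364⌉=3 ⌈802/364⌉=3 ⌈827/364⌉=3 ⌈852/364⌉=3 ⌈877/364⌉=3 ⌈902/364⌉=3 ⌈927/364⌉=3 ⌈952/364⌉=3
  n=30…39: ⌈977/364⌉=3 ⌈1002/364⌉=3 ⌈1027/364⌉=3 ⌈1052/364⌉=3 ⌈1077/364⌉=3 ⌈1102/364⌉=4 ⌈1127/364⌉=4 ⌈1152/364⌉=4 ⌈1177/364⌉=4 ⌈1202/364⌉=4
  n=40…49: ⌈1227/364⌉=4 ⌈1252/364⌉=4 ⌈1277/364⌉=4 ⌈1302/364⌉=4 ⌈1327/364⌉=4 ⌈1352/364⌉=4 ⌈1377/364⌉=4 ⌈1402/364⌉=4 ⌈1427/364⌉=4 ⌈1452/364⌉=4
  n=50…56: ⌈1477/364⌉=5 ⌈1502/364⌉=5 ⌈1527/364⌉=5 ⌈1552/364⌉=5 ⌈1577/364⌉=5 ⌈1602/364⌉=5 ⌈1627/364⌉=5
s_n = t_(n+1) − t_n for n = 0 … 55 gives
prefix = 00000100000000000000100000000000001000000000000001000000
slide a length-6 window over [0..5] … [50..55] (51 windows); first occurrence of each distinct factor:
  [  0..  5] 000001
  [  1..  6] 000010
  [  2..  7] 000100
  [  3..  8] 001000
  [  4..  9] 010000
  [  5.. 10] 100000
  [  6.. 11] 000000
  (the other 44 windows repeat one of these)
distinct factors: {000000, 000001, 000010, 000100, 001000, 010000, 100000}
count = 7  (Sturmian bound for length 6 is 7)


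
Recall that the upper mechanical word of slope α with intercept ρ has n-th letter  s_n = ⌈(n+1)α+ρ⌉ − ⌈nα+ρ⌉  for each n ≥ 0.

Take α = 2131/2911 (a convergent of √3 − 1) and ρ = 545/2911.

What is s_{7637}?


(n+1)α + ρ = (7638·2131 + 545) / 2911 = 16277123/2911
nα + ρ     = (7637·2131 + 545) / 2911 = 16274992/2911
⌈16277123/2911⌉ = 5592,  ⌈16274992/2911⌉ = 5591
s_{7637} = 5592 − 5591 = 1

1


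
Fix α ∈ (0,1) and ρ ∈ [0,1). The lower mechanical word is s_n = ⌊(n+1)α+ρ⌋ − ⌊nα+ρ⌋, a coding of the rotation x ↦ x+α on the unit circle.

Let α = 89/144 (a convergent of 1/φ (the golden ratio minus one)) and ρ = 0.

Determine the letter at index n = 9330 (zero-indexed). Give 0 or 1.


(n+1)α + ρ = (9331·89) / 144 = 830459/144
nα + ρ     = (9330·89) / 144 = 830370/144
⌊830459/144⌋ = 5767,  ⌊830370/144⌋ = 5766
s_{9330} = 5767 − 5766 = 1

1


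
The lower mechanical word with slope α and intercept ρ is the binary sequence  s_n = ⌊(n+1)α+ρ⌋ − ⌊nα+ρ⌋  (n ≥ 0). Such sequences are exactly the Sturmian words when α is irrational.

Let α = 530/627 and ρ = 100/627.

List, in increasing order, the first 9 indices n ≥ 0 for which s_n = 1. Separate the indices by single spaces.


0 2 3 4 5 6 8 9 10

n=0: ⌊630/627⌋−⌊100/627⌋ = 1−0 = 1  ← one
n=1: ⌊1160/627⌋−⌊630/627⌋ = 1−1 = 0
n=2: ⌊1690/627⌋−⌊1160/627⌋ = 2−1 = 1  ← one
n=3: ⌊2220/627⌋−⌊1690/627⌋ = 3−2 = 1  ← one
n=4: ⌊2750/627⌋−⌊2220/627⌋ = 4−3 = 1  ← one
n=5: ⌊3280/627⌋−⌊2750/627⌋ = 5−4 = 1  ← one
n=6: ⌊3810/627⌋−⌊3280/627⌋ = 6−5 = 1  ← one
n=7: ⌊4340/627⌋−⌊3810/627⌋ = 6−6 = 0
n=8: ⌊4870/627⌋−⌊4340/627⌋ = 7−6 = 1  ← one
n=9: ⌊5400/627⌋−⌊4870/627⌋ = 8−7 = 1  ← one
n=10: ⌊5930/627⌋−⌊5400/627⌋ = 9−8 = 1  ← one
positions of the first 9 ones: 0 2 3 4 5 6 8 9 10


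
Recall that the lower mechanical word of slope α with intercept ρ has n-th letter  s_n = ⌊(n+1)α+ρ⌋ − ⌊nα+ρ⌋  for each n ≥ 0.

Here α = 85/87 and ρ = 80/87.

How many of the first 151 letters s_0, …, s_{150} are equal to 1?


148

#1s = Σ_{n=0}^{150} s_n = Σ_{n=0}^{150} (⌊(n+1)α+ρ⌋ − ⌊nα+ρ⌋)
the sum telescopes: every ⌊nα+ρ⌋ with 0 < n < 151 appears once with + and once with −, leaving ⌊151α+ρ⌋ − ⌊0·α+ρ⌋
151α + ρ = (151·85 + 80) / 87 = 12915/87
ρ = 80/87
⌊12915/87⌋ = 148,  ⌊80/87⌋ = 0
#1s = 148 − 0 = 148


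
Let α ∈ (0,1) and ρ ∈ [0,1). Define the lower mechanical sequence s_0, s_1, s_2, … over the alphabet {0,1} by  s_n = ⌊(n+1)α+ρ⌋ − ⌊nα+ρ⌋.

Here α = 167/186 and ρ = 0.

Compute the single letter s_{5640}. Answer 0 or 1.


(n+1)α + ρ = (5641·167) / 186 = 942047/186
nα + ρ     = (5640·167) / 186 = 941880/186
⌊942047/186⌋ = 5064,  ⌊941880/186⌋ = 5063
s_{5640} = 5064 − 5063 = 1

1


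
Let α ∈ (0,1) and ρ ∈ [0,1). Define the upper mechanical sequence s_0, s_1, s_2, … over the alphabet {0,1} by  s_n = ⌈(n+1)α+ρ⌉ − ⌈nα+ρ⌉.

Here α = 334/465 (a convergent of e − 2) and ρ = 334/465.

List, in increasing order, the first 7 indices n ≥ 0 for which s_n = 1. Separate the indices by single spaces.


0 1 3 4 5 7 8

n=0: ⌈668/465⌉−⌈334/465⌉ = 2−1 = 1  ← one
n=1: ⌈1002/465⌉−⌈668/465⌉ = 3−2 = 1  ← one
n=2: ⌈1336/465⌉−⌈1002/465⌉ = 3−3 = 0
n=3: ⌈1670/465⌉−⌈1336/465⌉ = 4−3 = 1  ← one
n=4: ⌈2004/465⌉−⌈1670/465⌉ = 5−4 = 1  ← one
n=5: ⌈2338/465⌉−⌈2004/465⌉ = 6−5 = 1  ← one
n=6: ⌈2672/465⌉−⌈2338/465⌉ = 6−6 = 0
n=7: ⌈3006/465⌉−⌈2672/465⌉ = 7−6 = 1  ← one
n=8: ⌈3340/465⌉−⌈3006/465⌉ = 8−7 = 1  ← one
positions of the first 7 ones: 0 1 3 4 5 7 8


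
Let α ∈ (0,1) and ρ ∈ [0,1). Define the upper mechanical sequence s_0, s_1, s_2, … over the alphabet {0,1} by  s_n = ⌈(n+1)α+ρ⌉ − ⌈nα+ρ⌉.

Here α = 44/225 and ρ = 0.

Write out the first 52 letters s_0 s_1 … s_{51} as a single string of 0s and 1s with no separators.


1000010000100001000010000100001000010000100000100001

n=0: ⌈(1·44)/225⌉ − ⌈(0·44)/225⌉ = ⌈44/225⌉ − ⌈0/225⌉ = 1 − 0 = 1
n=1: ⌈(2·44)/225⌉ − ⌈(1·44)/225⌉ = ⌈88/225⌉ − ⌈44/225⌉ = 1 − 1 = 0
n=2: ⌈(3·44)/225⌉ − ⌈(2·44)/225⌉ = ⌈132/225⌉ − ⌈88/225⌉ = 1 − 1 = 0
n=3: ⌈(4·44)/225⌉ − ⌈(3·44)/225⌉ = ⌈176/225⌉ − ⌈132/225⌉ = 1 − 1 = 0
n=4: ⌈(5·44)/225⌉ − ⌈(4·44)/225⌉ = ⌈220/225⌉ − ⌈176/225⌉ = 1 − 1 = 0
n=5: ⌈(6·44)/225⌉ − ⌈(5·44)/225⌉ = ⌈264/225⌉ − ⌈220/225⌉ = 2 − 1 = 1
n=6: ⌈(7·44)/225⌉ − ⌈(6·44)/225⌉ = ⌈308/225⌉ − ⌈264/225⌉ = 2 − 2 = 0
n=7: ⌈(8·44)/225⌉ − ⌈(7·44)/225⌉ = ⌈352/225⌉ − ⌈308/225⌉ = 2 − 2 = 0
n=8: ⌈(9·44)/225⌉ − ⌈(8·44)/225⌉ = ⌈396/225⌉ − ⌈352/225⌉ = 2 − 2 = 0
n=9: ⌈(10·44)/225⌉ − ⌈(9·44)/225⌉ = ⌈440/225⌉ − ⌈396/225⌉ = 2 − 2 = 0
n=10: ⌈(11·44)/225⌉ − ⌈(10·44)/225⌉ = ⌈484/225⌉ − ⌈440/225⌉ = 3 − 2 = 1
n=11: ⌈(12·44)/225⌉ − ⌈(11·44)/225⌉ = ⌈528/225⌉ − ⌈484/225⌉ = 3 − 3 = 0
n=12: ⌈(13·44)/225⌉ − ⌈(12·44)/225⌉ = ⌈572/225⌉ − ⌈528/225⌉ = 3 − 3 = 0
n=13: ⌈(14·44)/225⌉ − ⌈(13·44)/225⌉ = ⌈616/225⌉ − ⌈572/225⌉ = 3 − 3 = 0
n=14: ⌈(15·44)/225⌉ − ⌈(14·44)/225⌉ = ⌈660/225⌉ − ⌈616/225⌉ = 3 − 3 = 0
n=15: ⌈(16·44)/225⌉ − ⌈(15·44)/225⌉ = ⌈704/225⌉ − ⌈660/225⌉ = 4 − 3 = 1
n=16: ⌈(17·44)/225⌉ − ⌈(16·44)/225⌉ = ⌈748/225⌉ − ⌈704/225⌉ = 4 − 4 = 0
n=17: ⌈(18·44)/225⌉ − ⌈(17·44)/225⌉ = ⌈792/225⌉ − ⌈748/225⌉ = 4 − 4 = 0
n=18: ⌈(19·44)/225⌉ − ⌈(18·44)/225⌉ = ⌈836/225⌉ − ⌈792/225⌉ = 4 − 4 = 0
n=19: ⌈(20·44)/225⌉ − ⌈(19·44)/225⌉ = ⌈880/225⌉ − ⌈836/225⌉ = 4 − 4 = 0
n=20: ⌈(21·44)/225⌉ − ⌈(20·44)/225⌉ = ⌈924/225⌉ − ⌈880/225⌉ = 5 − 4 = 1
n=21: ⌈(22·44)/225⌉ − ⌈(21·44)/225⌉ = ⌈968/225⌉ − ⌈924/225⌉ = 5 − 5 = 0
n=22: ⌈(23·44)/225⌉ − ⌈(22·44)/225⌉ = ⌈1012/225⌉ − ⌈968/225⌉ = 5 − 5 = 0
n=23: ⌈(24·44)/225⌉ − ⌈(23·44)/225⌉ = ⌈1056/225⌉ − ⌈1012/225⌉ = 5 − 5 = 0
n=24: ⌈(25·44)/225⌉ − ⌈(24·44)/225⌉ = ⌈1100/225⌉ − ⌈1056/225⌉ = 5 − 5 = 0
n=25: ⌈(26·44)/225⌉ − ⌈(25·44)/225⌉ = ⌈1144/225⌉ − ⌈1100/225⌉ = 6 − 5 = 1
n=26: ⌈(27·44)/225⌉ − ⌈(26·44)/225⌉ = ⌈1188/225⌉ − ⌈1144/225⌉ = 6 − 6 = 0
n=27: ⌈(28·44)/225⌉ − ⌈(27·44)/225⌉ = ⌈1232/225⌉ − ⌈1188/225⌉ = 6 − 6 = 0
n=28: ⌈(29·44)/225⌉ − ⌈(28·44)/225⌉ = ⌈1276/225⌉ − ⌈1232/225⌉ = 6 − 6 = 0
n=29: ⌈(30·44)/225⌉ − ⌈(29·44)/225⌉ = ⌈1320/225⌉ − ⌈1276/225⌉ = 6 − 6 = 0
n=30: ⌈(31·44)/225⌉ − ⌈(30·44)/225⌉ = ⌈1364/225⌉ − ⌈1320/225⌉ = 7 − 6 = 1
n=31: ⌈(32·44)/225⌉ − ⌈(31·44)/225⌉ = ⌈1408/225⌉ − ⌈1364/225⌉ = 7 − 7 = 0
n=32: ⌈(33·44)/225⌉ − ⌈(32·44)/225⌉ = ⌈1452/225⌉ − ⌈1408/225⌉ = 7 − 7 = 0
n=33: ⌈(34·44)/225⌉ − ⌈(33·44)/225⌉ = ⌈1496/225⌉ − ⌈1452/225⌉ = 7 − 7 = 0
n=34: ⌈(35·44)/225⌉ − ⌈(34·44)/225⌉ = ⌈1540/225⌉ − ⌈1496/225⌉ = 7 − 7 = 0
n=35: ⌈(36·44)/225⌉ − ⌈(35·44)/225⌉ = ⌈1584/225⌉ − ⌈1540/225⌉ = 8 − 7 = 1
n=36: ⌈(37·44)/225⌉ − ⌈(36·44)/225⌉ = ⌈1628/225⌉ − ⌈1584/225⌉ = 8 − 8 = 0
n=37: ⌈(38·44)/225⌉ − ⌈(37·44)/225⌉ = ⌈1672/225⌉ − ⌈1628/225⌉ = 8 − 8 = 0
n=38: ⌈(39·44)/225⌉ − ⌈(38·44)/225⌉ = ⌈1716/225⌉ − ⌈1672/225⌉ = 8 − 8 = 0
n=39: ⌈(40·44)/225⌉ − ⌈(39·44)/225⌉ = ⌈1760/225⌉ − ⌈1716/225⌉ = 8 − 8 = 0
n=40: ⌈(41·44)/225⌉ − ⌈(40·44)/225⌉ = ⌈1804/225⌉ − ⌈1760/225⌉ = 9 − 8 = 1
n=41: ⌈(42·44)/225⌉ − ⌈(41·44)/225⌉ = ⌈1848/225⌉ − ⌈1804/225⌉ = 9 − 9 = 0
n=42: ⌈(43·44)/225⌉ − ⌈(42·44)/225⌉ = ⌈1892/225⌉ − ⌈1848/225⌉ = 9 − 9 = 0
n=43: ⌈(44·44)/225⌉ − ⌈(43·44)/225⌉ = ⌈1936/225⌉ − ⌈1892/225⌉ = 9 − 9 = 0
n=44: ⌈(45·44)/225⌉ − ⌈(44·44)/225⌉ = ⌈1980/225⌉ − ⌈1936/225⌉ = 9 − 9 = 0
n=45: ⌈(46·44)/225⌉ − ⌈(45·44)/225⌉ = ⌈2024/225⌉ − ⌈1980/225⌉ = 9 − 9 = 0
n=46: ⌈(47·44)/225⌉ − ⌈(46·44)/225⌉ = ⌈2068/225⌉ − ⌈2024/225⌉ = 10 − 9 = 1
n=47: ⌈(48·44)/225⌉ − ⌈(47·44)/225⌉ = ⌈2112/225⌉ − ⌈2068/225⌉ = 10 − 10 = 0
n=48: ⌈(49·44)/225⌉ − ⌈(48·44)/225⌉ = ⌈2156/225⌉ − ⌈2112/225⌉ = 10 − 10 = 0
n=49: ⌈(50·44)/225⌉ − ⌈(49·44)/225⌉ = ⌈2200/225⌉ − ⌈2156/225⌉ = 10 − 10 = 0
n=50: ⌈(51·44)/225⌉ − ⌈(50·44)/225⌉ = ⌈2244/225⌉ − ⌈2200/225⌉ = 10 − 10 = 0
n=51: ⌈(52·44)/225⌉ − ⌈(51·44)/225⌉ = ⌈2288/225⌉ − ⌈2244/225⌉ = 11 − 10 = 1


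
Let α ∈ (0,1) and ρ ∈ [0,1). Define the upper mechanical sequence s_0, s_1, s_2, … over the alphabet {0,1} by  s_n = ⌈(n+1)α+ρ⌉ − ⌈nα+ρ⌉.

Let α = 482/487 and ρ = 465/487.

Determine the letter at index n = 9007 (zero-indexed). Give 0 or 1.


1

(n+1)α + ρ = (9008·482 + 465) / 487 = 4342321/487
nα + ρ     = (9007·482 + 465) / 487 = 4341839/487
⌈4342321/487⌉ = 8917,  ⌈4341839/487⌉ = 8916
s_{9007} = 8917 − 8916 = 1


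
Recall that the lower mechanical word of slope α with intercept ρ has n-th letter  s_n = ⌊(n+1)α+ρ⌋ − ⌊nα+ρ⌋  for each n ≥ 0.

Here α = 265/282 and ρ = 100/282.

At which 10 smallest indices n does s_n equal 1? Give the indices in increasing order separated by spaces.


0 1 2 3 4 6 7 8 9 10

n=0: ⌊365/282⌋−⌊100/282⌋ = 1−0 = 1  ← one
n=1: ⌊630/282⌋−⌊365/282⌋ = 2−1 = 1  ← one
n=2: ⌊895/282⌋−⌊630/282⌋ = 3−2 = 1  ← one
n=3: ⌊1160/282⌋−⌊895/282⌋ = 4−3 = 1  ← one
n=4: ⌊1425/282⌋−⌊1160/282⌋ = 5−4 = 1  ← one
n=5: ⌊1690/282⌋−⌊1425/282⌋ = 5−5 = 0
n=6: ⌊1955/282⌋−⌊1690/282⌋ = 6−5 = 1  ← one
n=7: ⌊2220/282⌋−⌊1955/282⌋ = 7−6 = 1  ← one
n=8: ⌊2485/282⌋−⌊2220/282⌋ = 8−7 = 1  ← one
n=9: ⌊2750/282⌋−⌊2485/282⌋ = 9−8 = 1  ← one
n=10: ⌊3015/282⌋−⌊2750/282⌋ = 10−9 = 1  ← one
positions of the first 10 ones: 0 1 2 3 4 6 7 8 9 10


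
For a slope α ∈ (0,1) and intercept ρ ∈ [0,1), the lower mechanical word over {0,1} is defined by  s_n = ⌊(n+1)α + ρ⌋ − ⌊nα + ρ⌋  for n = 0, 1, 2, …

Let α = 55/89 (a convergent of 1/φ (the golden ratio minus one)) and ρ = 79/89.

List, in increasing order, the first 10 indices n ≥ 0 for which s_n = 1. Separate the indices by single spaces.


n=0: ⌊134/89⌋−⌊79/89⌋ = 1−0 = 1  ← one
n=1: ⌊189/89⌋−⌊134/89⌋ = 2−1 = 1  ← one
n=2: ⌊244/89⌋−⌊189/89⌋ = 2−2 = 0
n=3: ⌊299/89⌋−⌊244/89⌋ = 3−2 = 1  ← one
n=4: ⌊354/89⌋−⌊299/89⌋ = 3−3 = 0
n=5: ⌊409/89⌋−⌊354/89⌋ = 4−3 = 1  ← one
n=6: ⌊464/89⌋−⌊409/89⌋ = 5−4 = 1  ← one
n=7: ⌊519/89⌋−⌊464/89⌋ = 5−5 = 0
n=8: ⌊574/89⌋−⌊519/89⌋ = 6−5 = 1  ← one
n=9: ⌊629/89⌋−⌊574/89⌋ = 7−6 = 1  ← one
n=10: ⌊684/89⌋−⌊629/89⌋ = 7−7 = 0
n=11: ⌊739/89⌋−⌊684/89⌋ = 8−7 = 1  ← one
n=12: ⌊794/89⌋−⌊739/89⌋ = 8−8 = 0
n=13: ⌊849/89⌋−⌊794/89⌋ = 9−8 = 1  ← one
n=14: ⌊904/89⌋−⌊849/89⌋ = 10−9 = 1  ← one
positions of the first 10 ones: 0 1 3 5 6 8 9 11 13 14

0 1 3 5 6 8 9 11 13 14


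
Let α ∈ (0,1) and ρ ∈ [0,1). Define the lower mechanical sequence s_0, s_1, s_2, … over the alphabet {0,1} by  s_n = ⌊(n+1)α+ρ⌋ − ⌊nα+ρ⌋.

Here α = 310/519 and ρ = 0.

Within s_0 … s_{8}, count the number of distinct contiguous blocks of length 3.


4

t_n = ⌊(n·310)/519⌋ for n = 0 … 9:
  n=0…9: ⌊0/519⌋=0 ⌊310/519⌋=0 ⌊620/519⌋=1 ⌊930/519⌋=1 ⌊1240/519⌋=2 ⌊1550/519⌋=2 ⌊1860/519⌋=3 ⌊2170/519⌋=4 ⌊2480/519⌋=4 ⌊2790/519⌋=5
s_n = t_(n+1) − t_n for n = 0 … 8 gives
prefix = 010101101
slide a length-3 window over [0..2] … [6..8] (7 windows); first occurrence of each distinct factor:
  [  0..  2] 010
  [  1..  3] 101
  [  4..  6] 011
  [  5..  7] 110
  (the other 3 windows repeat one of these)
distinct factors: {010, 011, 101, 110}
count = 4  (Sturmian bound for length 3 is 4)


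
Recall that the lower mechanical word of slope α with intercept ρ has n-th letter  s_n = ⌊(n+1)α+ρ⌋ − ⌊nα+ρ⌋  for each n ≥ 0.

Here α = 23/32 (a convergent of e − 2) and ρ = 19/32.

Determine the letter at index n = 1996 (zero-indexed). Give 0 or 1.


0

(n+1)α + ρ = (1997·23 + 19) / 32 = 45950/32
nα + ρ     = (1996·23 + 19) / 32 = 45927/32
⌊45950/32⌋ = 1435,  ⌊45927/32⌋ = 1435
s_{1996} = 1435 − 1435 = 0


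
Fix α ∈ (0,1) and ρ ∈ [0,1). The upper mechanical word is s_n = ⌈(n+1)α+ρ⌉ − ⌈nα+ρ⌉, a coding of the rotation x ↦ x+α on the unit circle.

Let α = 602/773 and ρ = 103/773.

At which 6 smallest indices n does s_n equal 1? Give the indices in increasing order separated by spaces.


1 2 3 4 6 7

n=0: ⌈705/773⌉−⌈103/773⌉ = 1−1 = 0
n=1: ⌈1307/773⌉−⌈705/773⌉ = 2−1 = 1  ← one
n=2: ⌈1909/773⌉−⌈1307/773⌉ = 3−2 = 1  ← one
n=3: ⌈2511/773⌉−⌈1909/773⌉ = 4−3 = 1  ← one
n=4: ⌈3113/773⌉−⌈2511/773⌉ = 5−4 = 1  ← one
n=5: ⌈3715/773⌉−⌈3113/773⌉ = 5−5 = 0
n=6: ⌈4317/773⌉−⌈3715/773⌉ = 6−5 = 1  ← one
n=7: ⌈4919/773⌉−⌈4317/773⌉ = 7−6 = 1  ← one
positions of the first 6 ones: 1 2 3 4 6 7


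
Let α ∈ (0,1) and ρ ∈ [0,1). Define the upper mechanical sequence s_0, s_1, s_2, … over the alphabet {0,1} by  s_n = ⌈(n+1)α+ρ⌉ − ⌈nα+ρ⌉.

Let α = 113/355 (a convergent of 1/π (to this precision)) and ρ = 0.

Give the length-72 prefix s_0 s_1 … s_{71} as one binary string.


100100100100100100100100010010010010010010010001001001001001001001000100

n=0: ⌈(1·113)/355⌉ − ⌈(0·113)/355⌉ = ⌈113/355⌉ − ⌈0/355⌉ = 1 − 0 = 1
n=1: ⌈(2·113)/355⌉ − ⌈(1·113)/355⌉ = ⌈226/355⌉ − ⌈113/355⌉ = 1 − 1 = 0
n=2: ⌈(3·113)/355⌉ − ⌈(2·113)/355⌉ = ⌈339/355⌉ − ⌈226/355⌉ = 1 − 1 = 0
n=3: ⌈(4·113)/355⌉ − ⌈(3·113)/355⌉ = ⌈452/355⌉ − ⌈339/355⌉ = 2 − 1 = 1
n=4: ⌈(5·113)/355⌉ − ⌈(4·113)/355⌉ = ⌈565/355⌉ − ⌈452/355⌉ = 2 − 2 = 0
n=5: ⌈(6·113)/355⌉ − ⌈(5·113)/355⌉ = ⌈678/355⌉ − ⌈565/355⌉ = 2 − 2 = 0
n=6: ⌈(7·113)/355⌉ − ⌈(6·113)/355⌉ = ⌈791/355⌉ − ⌈678/355⌉ = 3 − 2 = 1
n=7: ⌈(8·113)/355⌉ − ⌈(7·113)/355⌉ = ⌈904/355⌉ − ⌈791/355⌉ = 3 − 3 = 0
n=8: ⌈(9·113)/355⌉ − ⌈(8·113)/355⌉ = ⌈1017/355⌉ − ⌈904/355⌉ = 3 − 3 = 0
n=9: ⌈(10·113)/355⌉ − ⌈(9·113)/355⌉ = ⌈1130/355⌉ − ⌈1017/355⌉ = 4 − 3 = 1
n=10: ⌈(11·113)/355⌉ − ⌈(10·113)/355⌉ = ⌈1243/355⌉ − ⌈1130/355⌉ = 4 − 4 = 0
n=11: ⌈(12·113)/355⌉ − ⌈(11·113)/355⌉ = ⌈1356/355⌉ − ⌈1243/355⌉ = 4 − 4 = 0
n=12: ⌈(13·113)/355⌉ − ⌈(12·113)/355⌉ = ⌈1469/355⌉ − ⌈1356/355⌉ = 5 − 4 = 1
n=13: ⌈(14·113)/355⌉ − ⌈(13·113)/355⌉ = ⌈1582/355⌉ − ⌈1469/355⌉ = 5 − 5 = 0
n=14: ⌈(15·113)/355⌉ − ⌈(14·113)/355⌉ = ⌈1695/355⌉ − ⌈1582/355⌉ = 5 − 5 = 0
n=15: ⌈(16·113)/355⌉ − ⌈(15·113)/355⌉ = ⌈1808/355⌉ − ⌈1695/355⌉ = 6 − 5 = 1
n=16: ⌈(17·113)/355⌉ − ⌈(16·113)/355⌉ = ⌈1921/355⌉ − ⌈1808/355⌉ = 6 − 6 = 0
n=17: ⌈(18·113)/355⌉ − ⌈(17·113)/355⌉ = ⌈2034/355⌉ − ⌈1921/355⌉ = 6 − 6 = 0
n=18: ⌈(19·113)/355⌉ − ⌈(18·113)/355⌉ = ⌈2147/355⌉ − ⌈2034/355⌉ = 7 − 6 = 1
n=19: ⌈(20·113)/355⌉ − ⌈(19·113)/355⌉ = ⌈2260/355⌉ − ⌈2147/355⌉ = 7 − 7 = 0
n=20: ⌈(21·113)/355⌉ − ⌈(20·113)/355⌉ = ⌈2373/355⌉ − ⌈2260/355⌉ = 7 − 7 = 0
n=21: ⌈(22·113)/355⌉ − ⌈(21·113)/355⌉ = ⌈2486/355⌉ − ⌈2373/355⌉ = 8 − 7 = 1
n=22: ⌈(23·113)/355⌉ − ⌈(22·113)/355⌉ = ⌈2599/355⌉ − ⌈2486/355⌉ = 8 − 8 = 0
n=23: ⌈(24·113)/355⌉ − ⌈(23·113)/355⌉ = ⌈2712/355⌉ − ⌈2599/355⌉ = 8 − 8 = 0
n=24: ⌈(25·113)/355⌉ − ⌈(24·113)/355⌉ = ⌈2825/355⌉ − ⌈2712/355⌉ = 8 − 8 = 0
n=25: ⌈(26·113)/355⌉ − ⌈(25·113)/355⌉ = ⌈2938/355⌉ − ⌈2825/355⌉ = 9 − 8 = 1
n=26: ⌈(27·113)/355⌉ − ⌈(26·113)/355⌉ = ⌈3051/355⌉ − ⌈2938/355⌉ = 9 − 9 = 0
n=27: ⌈(28·113)/355⌉ − ⌈(27·113)/355⌉ = ⌈3164/355⌉ − ⌈3051/355⌉ = 9 − 9 = 0
n=28: ⌈(29·113)/355⌉ − ⌈(28·113)/355⌉ = ⌈3277/355⌉ − ⌈3164/355⌉ = 10 − 9 = 1
n=29: ⌈(30·113)/355⌉ − ⌈(29·113)/355⌉ = ⌈3390/355⌉ − ⌈3277/355⌉ = 10 − 10 = 0
n=30: ⌈(31·113)/355⌉ − ⌈(30·113)/355⌉ = ⌈3503/355⌉ − ⌈3390/355⌉ = 10 − 10 = 0
n=31: ⌈(32·113)/355⌉ − ⌈(31·113)/355⌉ = ⌈3616/355⌉ − ⌈3503/355⌉ = 11 − 10 = 1
n=32: ⌈(33·113)/355⌉ − ⌈(32·113)/355⌉ = ⌈3729/355⌉ − ⌈3616/355⌉ = 11 − 11 = 0
n=33: ⌈(34·113)/355⌉ − ⌈(33·113)/355⌉ = ⌈3842/355⌉ − ⌈3729/355⌉ = 11 − 11 = 0
n=34: ⌈(35·113)/355⌉ − ⌈(34·113)/355⌉ = ⌈3955/355⌉ − ⌈3842/355⌉ = 12 − 11 = 1
n=35: ⌈(36·113)/355⌉ − ⌈(35·113)/355⌉ = ⌈4068/355⌉ − ⌈3955/355⌉ = 12 − 12 = 0
n=36: ⌈(37·113)/355⌉ − ⌈(36·113)/355⌉ = ⌈4181/355⌉ − ⌈4068/355⌉ = 12 − 12 = 0
n=37: ⌈(38·113)/355⌉ − ⌈(37·113)/355⌉ = ⌈4294/355⌉ − ⌈4181/355⌉ = 13 − 12 = 1
n=38: ⌈(39·113)/355⌉ − ⌈(38·113)/355⌉ = ⌈4407/355⌉ − ⌈4294/355⌉ = 13 − 13 = 0
n=39: ⌈(40·113)/355⌉ − ⌈(39·113)/355⌉ = ⌈4520/355⌉ − ⌈4407/355⌉ = 13 − 13 = 0
n=40: ⌈(41·113)/355⌉ − ⌈(40·113)/355⌉ = ⌈4633/355⌉ − ⌈4520/355⌉ = 14 − 13 = 1
n=41: ⌈(42·113)/355⌉ − ⌈(41·113)/355⌉ = ⌈4746/355⌉ − ⌈4633/355⌉ = 14 − 14 = 0
n=42: ⌈(43·113)/355⌉ − ⌈(42·113)/355⌉ = ⌈4859/355⌉ − ⌈4746/355⌉ = 14 − 14 = 0
n=43: ⌈(44·113)/355⌉ − ⌈(43·113)/355⌉ = ⌈4972/355⌉ − ⌈4859/355⌉ = 15 − 14 = 1
n=44: ⌈(45·113)/355⌉ − ⌈(44·113)/355⌉ = ⌈5085/355⌉ − ⌈4972/355⌉ = 15 − 15 = 0
n=45: ⌈(46·113)/355⌉ − ⌈(45·113)/355⌉ = ⌈5198/355⌉ − ⌈5085/355⌉ = 15 − 15 = 0
n=46: ⌈(47·113)/355⌉ − ⌈(46·113)/355⌉ = ⌈5311/355⌉ − ⌈5198/355⌉ = 15 − 15 = 0
n=47: ⌈(48·113)/355⌉ − ⌈(47·113)/355⌉ = ⌈5424/355⌉ − ⌈5311/355⌉ = 16 − 15 = 1
n=48: ⌈(49·113)/355⌉ − ⌈(48·113)/355⌉ = ⌈5537/355⌉ − ⌈5424/355⌉ = 16 − 16 = 0
n=49: ⌈(50·113)/355⌉ − ⌈(49·113)/355⌉ = ⌈5650/355⌉ − ⌈5537/355⌉ = 16 − 16 = 0
n=50: ⌈(51·113)/355⌉ − ⌈(50·113)/355⌉ = ⌈5763/355⌉ − ⌈5650/355⌉ = 17 − 16 = 1
n=51: ⌈(52·113)/355⌉ − ⌈(51·113)/355⌉ = ⌈5876/355⌉ − ⌈5763/355⌉ = 17 − 17 = 0
n=52: ⌈(53·113)/355⌉ − ⌈(52·113)/355⌉ = ⌈5989/355⌉ − ⌈5876/355⌉ = 17 − 17 = 0
n=53: ⌈(54·113)/355⌉ − ⌈(53·113)/355⌉ = ⌈6102/355⌉ − ⌈5989/355⌉ = 18 − 17 = 1
n=54: ⌈(55·113)/355⌉ − ⌈(54·113)/355⌉ = ⌈6215/355⌉ − ⌈6102/355⌉ = 18 − 18 = 0
n=55: ⌈(56·113)/355⌉ − ⌈(55·113)/355⌉ = ⌈6328/355⌉ − ⌈6215/355⌉ = 18 − 18 = 0
n=56: ⌈(57·113)/355⌉ − ⌈(56·113)/355⌉ = ⌈6441/355⌉ − ⌈6328/355⌉ = 19 − 18 = 1
n=57: ⌈(58·113)/355⌉ − ⌈(57·113)/355⌉ = ⌈6554/355⌉ − ⌈6441/355⌉ = 19 − 19 = 0
n=58: ⌈(59·113)/355⌉ − ⌈(58·113)/355⌉ = ⌈6667/355⌉ − ⌈6554/355⌉ = 19 − 19 = 0
n=59: ⌈(60·113)/355⌉ − ⌈(59·113)/355⌉ = ⌈6780/355⌉ − ⌈6667/355⌉ = 20 − 19 = 1
n=60: ⌈(61·113)/355⌉ − ⌈(60·113)/355⌉ = ⌈6893/355⌉ − ⌈6780/355⌉ = 20 − 20 = 0
n=61: ⌈(62·113)/355⌉ − ⌈(61·113)/355⌉ = ⌈7006/355⌉ − ⌈6893/355⌉ = 20 − 20 = 0
n=62: ⌈(63·113)/355⌉ − ⌈(62·113)/355⌉ = ⌈7119/355⌉ − ⌈7006/355⌉ = 21 − 20 = 1
n=63: ⌈(64·113)/355⌉ − ⌈(63·113)/355⌉ = ⌈7232/355⌉ − ⌈7119/355⌉ = 21 − 21 = 0
n=64: ⌈(65·113)/355⌉ − ⌈(64·113)/355⌉ = ⌈7345/355⌉ − ⌈7232/355⌉ = 21 − 21 = 0
n=65: ⌈(66·113)/355⌉ − ⌈(65·113)/355⌉ = ⌈7458/355⌉ − ⌈7345/355⌉ = 22 − 21 = 1
n=66: ⌈(67·113)/355⌉ − ⌈(66·113)/355⌉ = ⌈7571/355⌉ − ⌈7458/355⌉ = 22 − 22 = 0
n=67: ⌈(68·113)/355⌉ − ⌈(67·113)/355⌉ = ⌈7684/355⌉ − ⌈7571/355⌉ = 22 − 22 = 0
n=68: ⌈(69·113)/355⌉ − ⌈(68·113)/355⌉ = ⌈7797/355⌉ − ⌈7684/355⌉ = 22 − 22 = 0
n=69: ⌈(70·113)/355⌉ − ⌈(69·113)/355⌉ = ⌈7910/355⌉ − ⌈7797/355⌉ = 23 − 22 = 1
n=70: ⌈(71·113)/355⌉ − ⌈(70·113)/355⌉ = ⌈8023/355⌉ − ⌈7910/355⌉ = 23 − 23 = 0
n=71: ⌈(72·113)/355⌉ − ⌈(71·113)/355⌉ = ⌈8136/355⌉ − ⌈8023/355⌉ = 23 − 23 = 0


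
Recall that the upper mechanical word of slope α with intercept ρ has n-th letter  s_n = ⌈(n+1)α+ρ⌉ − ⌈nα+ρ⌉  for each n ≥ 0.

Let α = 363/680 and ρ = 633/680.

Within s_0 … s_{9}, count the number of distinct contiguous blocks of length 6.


t_n = ⌈(n·363+633)/680⌉ for n = 0 … 10:
  n=0…9: ⌈633/680⌉=1 ⌈996/680⌉=2 ⌈1359/680⌉=2 ⌈1722/680⌉=3 ⌈2085/680⌉=4 ⌈2448/680⌉=4 ⌈2811/680⌉=5 ⌈3174/680⌉=5 ⌈3537/680⌉=6 ⌈3900/680⌉=6
  n=10: ⌈4263/680⌉=7
s_n = t_(n+1) − t_n for n = 0 … 9 gives
prefix = 1011010101
slide a length-6 window over [0..5] … [4..9] (5 windows); first occurrence of each distinct factor:
  [  0..  5] 101101
  [  1..  6] 011010
  [  2..  7] 110101
  [  3..  8] 101010
  [  4..  9] 010101
distinct factors: {010101, 011010, 101010, 101101, 110101}
count = 5  (Sturmian bound for length 6 is 7)

5


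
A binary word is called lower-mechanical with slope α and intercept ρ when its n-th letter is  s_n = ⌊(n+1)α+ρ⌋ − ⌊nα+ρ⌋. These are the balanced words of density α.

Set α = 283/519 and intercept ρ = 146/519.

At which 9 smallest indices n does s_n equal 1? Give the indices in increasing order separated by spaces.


1 3 4 6 8 10 12 14 15

n=0: ⌊429/519⌋−⌊146/519⌋ = 0−0 = 0
n=1: ⌊712/519⌋−⌊429/519⌋ = 1−0 = 1  ← one
n=2: ⌊995/519⌋−⌊712/519⌋ = 1−1 = 0
n=3: ⌊1278/519⌋−⌊995/519⌋ = 2−1 = 1  ← one
n=4: ⌊1561/519⌋−⌊1278/519⌋ = 3−2 = 1  ← one
n=5: ⌊1844/519⌋−⌊1561/519⌋ = 3−3 = 0
n=6: ⌊2127/519⌋−⌊1844/519⌋ = 4−3 = 1  ← one
n=7: ⌊2410/519⌋−⌊2127/519⌋ = 4−4 = 0
n=8: ⌊2693/519⌋−⌊2410/519⌋ = 5−4 = 1  ← one
n=9: ⌊2976/519⌋−⌊2693/519⌋ = 5−5 = 0
n=10: ⌊3259/519⌋−⌊2976/519⌋ = 6−5 = 1  ← one
n=11: ⌊3542/519⌋−⌊3259/519⌋ = 6−6 = 0
n=12: ⌊3825/519⌋−⌊3542/519⌋ = 7−6 = 1  ← one
n=13: ⌊4108/519⌋−⌊3825/519⌋ = 7−7 = 0
n=14: ⌊4391/519⌋−⌊4108/519⌋ = 8−7 = 1  ← one
n=15: ⌊4674/519⌋−⌊4391/519⌋ = 9−8 = 1  ← one
positions of the first 9 ones: 1 3 4 6 8 10 12 14 15


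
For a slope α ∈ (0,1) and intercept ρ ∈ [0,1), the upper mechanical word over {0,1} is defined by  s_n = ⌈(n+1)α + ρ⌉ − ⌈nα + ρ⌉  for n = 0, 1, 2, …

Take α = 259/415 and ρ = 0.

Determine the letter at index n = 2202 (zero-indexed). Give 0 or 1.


(n+1)α + ρ = (2203·259) / 415 = 570577/415
nα + ρ     = (2202·259) / 415 = 570318/415
⌈570577/415⌉ = 1375,  ⌈570318/415⌉ = 1375
s_{2202} = 1375 − 1375 = 0

0


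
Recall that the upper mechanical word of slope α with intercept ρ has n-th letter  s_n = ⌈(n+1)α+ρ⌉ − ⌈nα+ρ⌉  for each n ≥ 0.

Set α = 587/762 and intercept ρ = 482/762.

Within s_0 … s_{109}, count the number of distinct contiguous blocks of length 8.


t_n = ⌈(n·587+482)/762⌉ for n = 0 … 110:
  n=0…9: ⌈482/762⌉=1 ⌈1069/762⌉=2 ⌈1656/762⌉=3 ⌈2243/762⌉=3 ⌈2830/762⌉=4 ⌈3417/762⌉=5 ⌈4004/762⌉=6 ⌈4591/762⌉=7 ⌈5178/762⌉=7 ⌈5765/762⌉=8
  n=10…19: ⌈6352/762⌉=9 ⌈6939/762⌉=10 ⌈7526/762⌉=10 ⌈8113/762⌉=11 ⌈8700/762⌉=12 ⌈9287/762⌉=13 ⌈9874/762⌉=13 ⌈10461/762⌉=14 ⌈11048/762⌉=15 ⌈11635/762⌉=16
  n=20…29: ⌈12222/762⌉=17 ⌈12809/762⌉=17 ⌈13396/762⌉=18 ⌈13983/762⌉=19 ⌈14570/762⌉=20 ⌈15157/762⌉=20 ⌈15744/762⌉=21 ⌈16331/762⌉=22 ⌈16918/762⌉=23 ⌈17505/762⌉=23
  n=30…39: ⌈18092/762⌉=24 ⌈18679/762⌉=25 ⌈19266/762⌉=26 ⌈19853/762⌉=27 ⌈20440/762⌉=27 ⌈21027/762⌉=28 ⌈21614/762⌉=29 ⌈22201/762⌉=30 ⌈22788/762⌉=30 ⌈23375/762⌉=31
  n=40…49: ⌈23962/762⌉=32 ⌈24549/762⌉=33 ⌈25136/762⌉=33 ⌈25723/762⌉=34 ⌈26310/762⌉=35 ⌈26897/762⌉=36 ⌈27484/762⌉=37 ⌈28071/762⌉=37 ⌈28658/762⌉=38 ⌈29245/762⌉=39
  n=50…59: ⌈29832/762⌉=40 ⌈30419/762⌉=40 ⌈31006/762⌉=41 ⌈31593/762⌉=42 ⌈32180/762⌉=43 ⌈32767/762⌉=44 ⌈33354/762⌉=44 ⌈33941/762⌉=45 ⌈34528/762⌉=46 ⌈35115/762⌉=47
  n=60…69: ⌈35702/762⌉=47 ⌈36289/762⌉=48 ⌈36876/762⌉=49 ⌈37463/762⌉=50 ⌈38050/762⌉=50 ⌈38637/762⌉=51 ⌈39224/762⌉=52 ⌈39811/762⌉=53 ⌈40398/762⌉=54 ⌈40985/762⌉=54
  n=70…79: ⌈41572/762⌉=55 ⌈42159/762⌉=56 ⌈42746/762⌉=57 ⌈43333/762⌉=57 ⌈43920/762⌉=58 ⌈44507/762⌉=59 ⌈45094/762⌉=60 ⌈45681/762⌉=60 ⌈46268/762⌉=61 ⌈46855/762⌉=62
  n=80…89: ⌈47442/762⌉=63 ⌈48029/762⌉=64 ⌈48616/762⌉=64 ⌈49203/762⌉=65 ⌈49790/762⌉=66 ⌈50377/762⌉=67 ⌈50964/762⌉=67 ⌈51551/762⌉=68 ⌈52138/762⌉=69 ⌈52725/762⌉=70
  n=90…99: ⌈53312/762⌉=70 ⌈53899/762⌉=71 ⌈54486/762⌉=72 ⌈55073/762⌉=73 ⌈55660/762⌉=74 ⌈56247/762⌉=74 ⌈56834/762⌉=75 ⌈57421/762⌉=76 ⌈58008/762⌉=77 ⌈58595/762⌉=77
  n=100…109: ⌈59182/762⌉=78 ⌈59769/762⌉=79 ⌈60356/762⌉=80 ⌈60943/762⌉=80 ⌈61530/762⌉=81 ⌈62117/762⌉=82 ⌈62704/762⌉=83 ⌈63291/762⌉=84 ⌈63878/762⌉=84 ⌈64465/762⌉=85
  n=110: ⌈65052/762⌉=86
s_n = t_(n+1) − t_n for n = 0 … 109 gives
prefix = 11011110111011101111011101110111101110111011110111011110111011101111011101110111101110111011110111011101111011
slide a length-8 window over [0..7] … [102..109] (103 windows); first occurrence of each distinct factor:
  [  0..  7] 11011110
  [  1..  8] 10111101
  [  2..  9] 01111011
  [  3.. 10] 11110111
  [  4.. 11] 11101110
  [  5.. 12] 11011101
  [  6.. 13] 10111011
  [  7.. 14] 01110111
  [ 12.. 19] 11101111
  (the other 94 windows repeat one of these)
distinct factors: {01110111, 01111011, 10111011, 10111101, 11011101, 11011110, 11101110, 11101111, 11110111}
count = 9  (Sturmian bound for length 8 is 9)

9


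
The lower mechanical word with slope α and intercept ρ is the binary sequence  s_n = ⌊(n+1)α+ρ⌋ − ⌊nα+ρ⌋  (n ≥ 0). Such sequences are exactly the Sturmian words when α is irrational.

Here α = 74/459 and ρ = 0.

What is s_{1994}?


(n+1)α + ρ = (1995·74) / 459 = 147630/459
nα + ρ     = (1994·74) / 459 = 147556/459
⌊147630/459⌋ = 321,  ⌊147556/459⌋ = 321
s_{1994} = 321 − 321 = 0

0


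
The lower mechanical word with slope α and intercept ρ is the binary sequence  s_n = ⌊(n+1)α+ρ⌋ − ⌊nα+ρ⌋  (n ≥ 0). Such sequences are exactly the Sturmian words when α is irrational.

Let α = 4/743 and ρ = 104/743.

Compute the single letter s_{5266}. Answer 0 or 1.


0

(n+1)α + ρ = (5267·4 + 104) / 743 = 21172/743
nα + ρ     = (5266·4 + 104) / 743 = 21168/743
⌊21172/743⌋ = 28,  ⌊21168/743⌋ = 28
s_{5266} = 28 − 28 = 0


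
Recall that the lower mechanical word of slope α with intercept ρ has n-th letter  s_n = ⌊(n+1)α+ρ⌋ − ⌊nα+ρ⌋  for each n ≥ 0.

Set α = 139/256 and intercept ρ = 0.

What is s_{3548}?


0

(n+1)α + ρ = (3549·139) / 256 = 493311/256
nα + ρ     = (3548·139) / 256 = 493172/256
⌊493311/256⌋ = 1926,  ⌊493172/256⌋ = 1926
s_{3548} = 1926 − 1926 = 0


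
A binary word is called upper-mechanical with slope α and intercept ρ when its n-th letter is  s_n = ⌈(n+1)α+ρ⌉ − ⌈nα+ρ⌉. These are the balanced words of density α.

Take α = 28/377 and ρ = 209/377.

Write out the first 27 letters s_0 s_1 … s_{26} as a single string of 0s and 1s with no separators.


n=0: ⌈(1·28+209)/377⌉ − ⌈(0·28+209)/377⌉ = ⌈237/377⌉ − ⌈209/377⌉ = 1 − 1 = 0
n=1: ⌈(2·28+209)/377⌉ − ⌈(1·28+209)/377⌉ = ⌈265/377⌉ − ⌈237/377⌉ = 1 − 1 = 0
n=2: ⌈(3·28+209)/377⌉ − ⌈(2·28+209)/377⌉ = ⌈293/377⌉ − ⌈265/377⌉ = 1 − 1 = 0
n=3: ⌈(4·28+209)/377⌉ − ⌈(3·28+209)/377⌉ = ⌈321/377⌉ − ⌈293/377⌉ = 1 − 1 = 0
n=4: ⌈(5·28+209)/377⌉ − ⌈(4·28+209)/377⌉ = ⌈349/377⌉ − ⌈321/377⌉ = 1 − 1 = 0
n=5: ⌈(6·28+209)/377⌉ − ⌈(5·28+209)/377⌉ = ⌈377/377⌉ − ⌈349/377⌉ = 1 − 1 = 0
n=6: ⌈(7·28+209)/377⌉ − ⌈(6·28+209)/377⌉ = ⌈405/377⌉ − ⌈377/377⌉ = 2 − 1 = 1
n=7: ⌈(8·28+209)/377⌉ − ⌈(7·28+209)/377⌉ = ⌈433/377⌉ − ⌈405/377⌉ = 2 − 2 = 0
n=8: ⌈(9·28+209)/377⌉ − ⌈(8·28+209)/377⌉ = ⌈461/377⌉ − ⌈433/377⌉ = 2 − 2 = 0
n=9: ⌈(10·28+209)/377⌉ − ⌈(9·28+209)/377⌉ = ⌈489/377⌉ − ⌈461/377⌉ = 2 − 2 = 0
n=10: ⌈(11·28+209)/377⌉ − ⌈(10·28+209)/377⌉ = ⌈517/377⌉ − ⌈489/377⌉ = 2 − 2 = 0
n=11: ⌈(12·28+209)/377⌉ − ⌈(11·28+209)/377⌉ = ⌈545/377⌉ − ⌈517/377⌉ = 2 − 2 = 0
n=12: ⌈(13·28+209)/377⌉ − ⌈(12·28+209)/377⌉ = ⌈573/377⌉ − ⌈545/377⌉ = 2 − 2 = 0
n=13: ⌈(14·28+209)/377⌉ − ⌈(13·28+209)/377⌉ = ⌈601/377⌉ − ⌈573/377⌉ = 2 − 2 = 0
n=14: ⌈(15·28+209)/377⌉ − ⌈(14·28+209)/377⌉ = ⌈629/377⌉ − ⌈601/377⌉ = 2 − 2 = 0
n=15: ⌈(16·28+209)/377⌉ − ⌈(15·28+209)/377⌉ = ⌈657/377⌉ − ⌈629/377⌉ = 2 − 2 = 0
n=16: ⌈(17·28+209)/377⌉ − ⌈(16·28+209)/377⌉ = ⌈685/377⌉ − ⌈657/377⌉ = 2 − 2 = 0
n=17: ⌈(18·28+209)/377⌉ − ⌈(17·28+209)/377⌉ = ⌈713/377⌉ − ⌈685/377⌉ = 2 − 2 = 0
n=18: ⌈(19·28+209)/377⌉ − ⌈(18·28+209)/377⌉ = ⌈741/377⌉ − ⌈713/377⌉ = 2 − 2 = 0
n=19: ⌈(20·28+209)/377⌉ − ⌈(19·28+209)/377⌉ = ⌈769/377⌉ − ⌈741/377⌉ = 3 − 2 = 1
n=20: ⌈(21·28+209)/377⌉ − ⌈(20·28+209)/377⌉ = ⌈797/377⌉ − ⌈769/377⌉ = 3 − 3 = 0
n=21: ⌈(22·28+209)/377⌉ − ⌈(21·28+209)/377⌉ = ⌈825/377⌉ − ⌈797/377⌉ = 3 − 3 = 0
n=22: ⌈(23·28+209)/377⌉ − ⌈(22·28+209)/377⌉ = ⌈853/377⌉ − ⌈825/377⌉ = 3 − 3 = 0
n=23: ⌈(24·28+209)/377⌉ − ⌈(23·28+209)/377⌉ = ⌈881/377⌉ − ⌈853/377⌉ = 3 − 3 = 0
n=24: ⌈(25·28+209)/377⌉ − ⌈(24·28+209)/377⌉ = ⌈909/377⌉ − ⌈881/377⌉ = 3 − 3 = 0
n=25: ⌈(26·28+209)/377⌉ − ⌈(25·28+209)/377⌉ = ⌈937/377⌉ − ⌈909/377⌉ = 3 − 3 = 0
n=26: ⌈(27·28+209)/377⌉ − ⌈(26·28+209)/377⌉ = ⌈965/377⌉ − ⌈937/377⌉ = 3 − 3 = 0

000000100000000000010000000


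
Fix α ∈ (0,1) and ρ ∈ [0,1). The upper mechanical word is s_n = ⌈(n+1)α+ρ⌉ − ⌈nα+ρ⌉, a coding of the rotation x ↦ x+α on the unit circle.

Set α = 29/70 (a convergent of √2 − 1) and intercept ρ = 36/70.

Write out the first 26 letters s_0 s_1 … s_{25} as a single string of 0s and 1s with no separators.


01010010101001010010101001

n=0: ⌈(1·29+36)/70⌉ − ⌈(0·29+36)/70⌉ = ⌈65/70⌉ − ⌈36/70⌉ = 1 − 1 = 0
n=1: ⌈(2·29+36)/70⌉ − ⌈(1·29+36)/70⌉ = ⌈94/70⌉ − ⌈65/70⌉ = 2 − 1 = 1
n=2: ⌈(3·29+36)/70⌉ − ⌈(2·29+36)/70⌉ = ⌈123/70⌉ − ⌈94/70⌉ = 2 − 2 = 0
n=3: ⌈(4·29+36)/70⌉ − ⌈(3·29+36)/70⌉ = ⌈152/70⌉ − ⌈123/70⌉ = 3 − 2 = 1
n=4: ⌈(5·29+36)/70⌉ − ⌈(4·29+36)/70⌉ = ⌈181/70⌉ − ⌈152/70⌉ = 3 − 3 = 0
n=5: ⌈(6·29+36)/70⌉ − ⌈(5·29+36)/70⌉ = ⌈210/70⌉ − ⌈181/70⌉ = 3 − 3 = 0
n=6: ⌈(7·29+36)/70⌉ − ⌈(6·29+36)/70⌉ = ⌈239/70⌉ − ⌈210/70⌉ = 4 − 3 = 1
n=7: ⌈(8·29+36)/70⌉ − ⌈(7·29+36)/70⌉ = ⌈268/70⌉ − ⌈239/70⌉ = 4 − 4 = 0
n=8: ⌈(9·29+36)/70⌉ − ⌈(8·29+36)/70⌉ = ⌈297/70⌉ − ⌈268/70⌉ = 5 − 4 = 1
n=9: ⌈(10·29+36)/70⌉ − ⌈(9·29+36)/70⌉ = ⌈326/70⌉ − ⌈297/70⌉ = 5 − 5 = 0
n=10: ⌈(11·29+36)/70⌉ − ⌈(10·29+36)/70⌉ = ⌈355/70⌉ − ⌈326/70⌉ = 6 − 5 = 1
n=11: ⌈(12·29+36)/70⌉ − ⌈(11·29+36)/70⌉ = ⌈384/70⌉ − ⌈355/70⌉ = 6 − 6 = 0
n=12: ⌈(13·29+36)/70⌉ − ⌈(12·29+36)/70⌉ = ⌈413/70⌉ − ⌈384/70⌉ = 6 − 6 = 0
n=13: ⌈(14·29+36)/70⌉ − ⌈(13·29+36)/70⌉ = ⌈442/70⌉ − ⌈413/70⌉ = 7 − 6 = 1
n=14: ⌈(15·29+36)/70⌉ − ⌈(14·29+36)/70⌉ = ⌈471/70⌉ − ⌈442/70⌉ = 7 − 7 = 0
n=15: ⌈(16·29+36)/70⌉ − ⌈(15·29+36)/70⌉ = ⌈500/70⌉ − ⌈471/70⌉ = 8 − 7 = 1
n=16: ⌈(17·29+36)/70⌉ − ⌈(16·29+36)/70⌉ = ⌈529/70⌉ − ⌈500/70⌉ = 8 − 8 = 0
n=17: ⌈(18·29+36)/70⌉ − ⌈(17·29+36)/70⌉ = ⌈558/70⌉ − ⌈529/70⌉ = 8 − 8 = 0
n=18: ⌈(19·29+36)/70⌉ − ⌈(18·29+36)/70⌉ = ⌈587/70⌉ − ⌈558/70⌉ = 9 − 8 = 1
n=19: ⌈(20·29+36)/70⌉ − ⌈(19·29+36)/70⌉ = ⌈616/70⌉ − ⌈587/70⌉ = 9 − 9 = 0
n=20: ⌈(21·29+36)/70⌉ − ⌈(20·29+36)/70⌉ = ⌈645/70⌉ − ⌈616/70⌉ = 10 − 9 = 1
n=21: ⌈(22·29+36)/70⌉ − ⌈(21·29+36)/70⌉ = ⌈674/70⌉ − ⌈645/70⌉ = 10 − 10 = 0
n=22: ⌈(23·29+36)/70⌉ − ⌈(22·29+36)/70⌉ = ⌈703/70⌉ − ⌈674/70⌉ = 11 − 10 = 1
n=23: ⌈(24·29+36)/70⌉ − ⌈(23·29+36)/70⌉ = ⌈732/70⌉ − ⌈703/70⌉ = 11 − 11 = 0
n=24: ⌈(25·29+36)/70⌉ − ⌈(24·29+36)/70⌉ = ⌈761/70⌉ − ⌈732/70⌉ = 11 − 11 = 0
n=25: ⌈(26·29+36)/70⌉ − ⌈(25·29+36)/70⌉ = ⌈790/70⌉ − ⌈761/70⌉ = 12 − 11 = 1


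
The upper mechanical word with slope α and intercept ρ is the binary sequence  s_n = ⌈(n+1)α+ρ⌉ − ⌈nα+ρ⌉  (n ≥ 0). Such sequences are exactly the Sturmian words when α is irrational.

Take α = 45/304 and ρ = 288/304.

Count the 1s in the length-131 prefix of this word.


20

#1s = Σ_{n=0}^{130} s_n = Σ_{n=0}^{130} (⌈(n+1)α+ρ⌉ − ⌈nα+ρ⌉)
the sum telescopes: every ⌈nα+ρ⌉ with 0 < n < 131 appears once with + and once with −, leaving ⌈131α+ρ⌉ − ⌈0·α+ρ⌉
131α + ρ = (131·45 + 288) / 304 = 6183/304
ρ = 288/304
⌈6183/304⌉ = 21,  ⌈288/304⌉ = 1
#1s = 21 − 1 = 20


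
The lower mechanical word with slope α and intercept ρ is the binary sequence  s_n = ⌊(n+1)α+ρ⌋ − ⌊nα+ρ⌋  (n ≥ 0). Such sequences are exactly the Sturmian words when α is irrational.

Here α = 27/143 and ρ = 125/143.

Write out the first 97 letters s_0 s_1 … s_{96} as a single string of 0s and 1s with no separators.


1000010000010000100001000001000010000100000100001000010000100000100001000010000010000100001000010

n=0: ⌊(1·27+125)/143⌋ − ⌊(0·27+125)/143⌋ = ⌊152/143⌋ − ⌊125/143⌋ = 1 − 0 = 1
n=1: ⌊(2·27+125)/143⌋ − ⌊(1·27+125)/143⌋ = ⌊179/143⌋ − ⌊152/143⌋ = 1 − 1 = 0
n=2: ⌊(3·27+125)/143⌋ − ⌊(2·27+125)/143⌋ = ⌊206/143⌋ − ⌊179/143⌋ = 1 − 1 = 0
n=3: ⌊(4·27+125)/143⌋ − ⌊(3·27+125)/143⌋ = ⌊233/143⌋ − ⌊206/143⌋ = 1 − 1 = 0
n=4: ⌊(5·27+125)/143⌋ − ⌊(4·27+125)/143⌋ = ⌊260/143⌋ − ⌊233/143⌋ = 1 − 1 = 0
n=5: ⌊(6·27+125)/143⌋ − ⌊(5·27+125)/143⌋ = ⌊287/143⌋ − ⌊260/143⌋ = 2 − 1 = 1
n=6: ⌊(7·27+125)/143⌋ − ⌊(6·27+125)/143⌋ = ⌊314/143⌋ − ⌊287/143⌋ = 2 − 2 = 0
n=7: ⌊(8·27+125)/143⌋ − ⌊(7·27+125)/143⌋ = ⌊341/143⌋ − ⌊314/143⌋ = 2 − 2 = 0
n=8: ⌊(9·27+125)/143⌋ − ⌊(8·27+125)/143⌋ = ⌊368/143⌋ − ⌊341/143⌋ = 2 − 2 = 0
n=9: ⌊(10·27+125)/143⌋ − ⌊(9·27+125)/143⌋ = ⌊395/143⌋ − ⌊368/143⌋ = 2 − 2 = 0
n=10: ⌊(11·27+125)/143⌋ − ⌊(10·27+125)/143⌋ = ⌊422/143⌋ − ⌊395/143⌋ = 2 − 2 = 0
n=11: ⌊(12·27+125)/143⌋ − ⌊(11·27+125)/143⌋ = ⌊449/143⌋ − ⌊422/143⌋ = 3 − 2 = 1
n=12: ⌊(13·27+125)/143⌋ − ⌊(12·27+125)/143⌋ = ⌊476/143⌋ − ⌊449/143⌋ = 3 − 3 = 0
n=13: ⌊(14·27+125)/143⌋ − ⌊(13·27+125)/143⌋ = ⌊503/143⌋ − ⌊476/143⌋ = 3 − 3 = 0
n=14: ⌊(15·27+125)/143⌋ − ⌊(14·27+125)/143⌋ = ⌊530/143⌋ − ⌊503/143⌋ = 3 − 3 = 0
n=15: ⌊(16·27+125)/143⌋ − ⌊(15·27+125)/143⌋ = ⌊557/143⌋ − ⌊530/143⌋ = 3 − 3 = 0
n=16: ⌊(17·27+125)/143⌋ − ⌊(16·27+125)/143⌋ = ⌊584/143⌋ − ⌊557/143⌋ = 4 − 3 = 1
n=17: ⌊(18·27+125)/143⌋ − ⌊(17·27+125)/143⌋ = ⌊611/143⌋ − ⌊584/143⌋ = 4 − 4 = 0
n=18: ⌊(19·27+125)/143⌋ − ⌊(18·27+125)/143⌋ = ⌊638/143⌋ − ⌊611/143⌋ = 4 − 4 = 0
n=19: ⌊(20·27+125)/143⌋ − ⌊(19·27+125)/143⌋ = ⌊665/143⌋ − ⌊638/143⌋ = 4 − 4 = 0
n=20: ⌊(21·27+125)/143⌋ − ⌊(20·27+125)/143⌋ = ⌊692/143⌋ − ⌊665/143⌋ = 4 − 4 = 0
n=21: ⌊(22·27+125)/143⌋ − ⌊(21·27+125)/143⌋ = ⌊719/143⌋ − ⌊692/143⌋ = 5 − 4 = 1
n=22: ⌊(23·27+125)/143⌋ − ⌊(22·27+125)/143⌋ = ⌊746/143⌋ − ⌊719/143⌋ = 5 − 5 = 0
n=23: ⌊(24·27+125)/143⌋ − ⌊(23·27+125)/143⌋ = ⌊773/143⌋ − ⌊746/143⌋ = 5 − 5 = 0
n=24: ⌊(25·27+125)/143⌋ − ⌊(24·27+125)/143⌋ = ⌊800/143⌋ − ⌊773/143⌋ = 5 − 5 = 0
n=25: ⌊(26·27+125)/143⌋ − ⌊(25·27+125)/143⌋ = ⌊827/143⌋ − ⌊800/143⌋ = 5 − 5 = 0
n=26: ⌊(27·27+125)/143⌋ − ⌊(26·27+125)/143⌋ = ⌊854/143⌋ − ⌊827/143⌋ = 5 − 5 = 0
n=27: ⌊(28·27+125)/143⌋ − ⌊(27·27+125)/143⌋ = ⌊881/143⌋ − ⌊854/143⌋ = 6 − 5 = 1
n=28: ⌊(29·27+125)/143⌋ − ⌊(28·27+125)/143⌋ = ⌊908/143⌋ − ⌊881/143⌋ = 6 − 6 = 0
n=29: ⌊(30·27+125)/143⌋ − ⌊(29·27+125)/143⌋ = ⌊935/143⌋ − ⌊908/143⌋ = 6 − 6 = 0
n=30: ⌊(31·27+125)/143⌋ − ⌊(30·27+125)/143⌋ = ⌊962/143⌋ − ⌊935/143⌋ = 6 − 6 = 0
n=31: ⌊(32·27+125)/143⌋ − ⌊(31·27+125)/143⌋ = ⌊989/143⌋ − ⌊962/143⌋ = 6 − 6 = 0
n=32: ⌊(33·27+125)/143⌋ − ⌊(32·27+125)/143⌋ = ⌊1016/143⌋ − ⌊989/143⌋ = 7 − 6 = 1
n=33: ⌊(34·27+125)/143⌋ − ⌊(33·27+125)/143⌋ = ⌊1043/143⌋ − ⌊1016/143⌋ = 7 − 7 = 0
n=34: ⌊(35·27+125)/143⌋ − ⌊(34·27+125)/143⌋ = ⌊1070/143⌋ − ⌊1043/143⌋ = 7 − 7 = 0
n=35: ⌊(36·27+125)/143⌋ − ⌊(35·27+125)/143⌋ = ⌊1097/143⌋ − ⌊1070/143⌋ = 7 − 7 = 0
n=36: ⌊(37·27+125)/143⌋ − ⌊(36·27+125)/143⌋ = ⌊1124/143⌋ − ⌊1097/143⌋ = 7 − 7 = 0
n=37: ⌊(38·27+125)/143⌋ − ⌊(37·27+125)/143⌋ = ⌊1151/143⌋ − ⌊1124/143⌋ = 8 − 7 = 1
n=38: ⌊(39·27+125)/143⌋ − ⌊(38·27+125)/143⌋ = ⌊1178/143⌋ − ⌊1151/143⌋ = 8 − 8 = 0
n=39: ⌊(40·27+125)/143⌋ − ⌊(39·27+125)/143⌋ = ⌊1205/143⌋ − ⌊1178/143⌋ = 8 − 8 = 0
n=40: ⌊(41·27+125)/143⌋ − ⌊(40·27+125)/143⌋ = ⌊1232/143⌋ − ⌊1205/143⌋ = 8 − 8 = 0
n=41: ⌊(42·27+125)/143⌋ − ⌊(41·27+125)/143⌋ = ⌊1259/143⌋ − ⌊1232/143⌋ = 8 − 8 = 0
n=42: ⌊(43·27+125)/143⌋ − ⌊(42·27+125)/143⌋ = ⌊1286/143⌋ − ⌊1259/143⌋ = 8 − 8 = 0
n=43: ⌊(44·27+125)/143⌋ − ⌊(43·27+125)/143⌋ = ⌊1313/143⌋ − ⌊1286/143⌋ = 9 − 8 = 1
n=44: ⌊(45·27+125)/143⌋ − ⌊(44·27+125)/143⌋ = ⌊1340/143⌋ − ⌊1313/143⌋ = 9 − 9 = 0
n=45: ⌊(46·27+125)/143⌋ − ⌊(45·27+125)/143⌋ = ⌊1367/143⌋ − ⌊1340/143⌋ = 9 − 9 = 0
n=46: ⌊(47·27+125)/143⌋ − ⌊(46·27+125)/143⌋ = ⌊1394/143⌋ − ⌊1367/143⌋ = 9 − 9 = 0
n=47: ⌊(48·27+125)/143⌋ − ⌊(47·27+125)/143⌋ = ⌊1421/143⌋ − ⌊1394/143⌋ = 9 − 9 = 0
n=48: ⌊(49·27+125)/143⌋ − ⌊(48·27+125)/143⌋ = ⌊1448/143⌋ − ⌊1421/143⌋ = 10 − 9 = 1
n=49: ⌊(50·27+125)/143⌋ − ⌊(49·27+125)/143⌋ = ⌊1475/143⌋ − ⌊1448/143⌋ = 10 − 10 = 0
n=50: ⌊(51·27+125)/143⌋ − ⌊(50·27+125)/143⌋ = ⌊1502/143⌋ − ⌊1475/143⌋ = 10 − 10 = 0
n=51: ⌊(52·27+125)/143⌋ − ⌊(51·27+125)/143⌋ = ⌊1529/143⌋ − ⌊1502/143⌋ = 10 − 10 = 0
n=52: ⌊(53·27+125)/143⌋ − ⌊(52·27+125)/143⌋ = ⌊1556/143⌋ − ⌊1529/143⌋ = 10 − 10 = 0
n=53: ⌊(54·27+125)/143⌋ − ⌊(53·27+125)/143⌋ = ⌊1583/143⌋ − ⌊1556/143⌋ = 11 − 10 = 1
n=54: ⌊(55·27+125)/143⌋ − ⌊(54·27+125)/143⌋ = ⌊1610/143⌋ − ⌊1583/143⌋ = 11 − 11 = 0
n=55: ⌊(56·27+125)/143⌋ − ⌊(55·27+125)/143⌋ = ⌊1637/143⌋ − ⌊1610/143⌋ = 11 − 11 = 0
n=56: ⌊(57·27+125)/143⌋ − ⌊(56·27+125)/143⌋ = ⌊1664/143⌋ − ⌊1637/143⌋ = 11 − 11 = 0
n=57: ⌊(58·27+125)/143⌋ − ⌊(57·27+125)/143⌋ = ⌊1691/143⌋ − ⌊1664/143⌋ = 11 − 11 = 0
n=58: ⌊(59·27+125)/143⌋ − ⌊(58·27+125)/143⌋ = ⌊1718/143⌋ − ⌊1691/143⌋ = 12 − 11 = 1
n=59: ⌊(60·27+125)/143⌋ − ⌊(59·27+125)/143⌋ = ⌊1745/143⌋ − ⌊1718/143⌋ = 12 − 12 = 0
n=60: ⌊(61·27+125)/143⌋ − ⌊(60·27+125)/143⌋ = ⌊1772/143⌋ − ⌊1745/143⌋ = 12 − 12 = 0
n=61: ⌊(62·27+125)/143⌋ − ⌊(61·27+125)/143⌋ = ⌊1799/143⌋ − ⌊1772/143⌋ = 12 − 12 = 0
n=62: ⌊(63·27+125)/143⌋ − ⌊(62·27+125)/143⌋ = ⌊1826/143⌋ − ⌊1799/143⌋ = 12 − 12 = 0
n=63: ⌊(64·27+125)/143⌋ − ⌊(63·27+125)/143⌋ = ⌊1853/143⌋ − ⌊1826/143⌋ = 12 − 12 = 0
n=64: ⌊(65·27+125)/143⌋ − ⌊(64·27+125)/143⌋ = ⌊1880/143⌋ − ⌊1853/143⌋ = 13 − 12 = 1
n=65: ⌊(66·27+125)/143⌋ − ⌊(65·27+125)/143⌋ = ⌊1907/143⌋ − ⌊1880/143⌋ = 13 − 13 = 0
n=66: ⌊(67·27+125)/143⌋ − ⌊(66·27+125)/143⌋ = ⌊1934/143⌋ − ⌊1907/143⌋ = 13 − 13 = 0
n=67: ⌊(68·27+125)/143⌋ − ⌊(67·27+125)/143⌋ = ⌊1961/143⌋ − ⌊1934/143⌋ = 13 − 13 = 0
n=68: ⌊(69·27+125)/143⌋ − ⌊(68·27+125)/143⌋ = ⌊1988/143⌋ − ⌊1961/143⌋ = 13 − 13 = 0
n=69: ⌊(70·27+125)/143⌋ − ⌊(69·27+125)/143⌋ = ⌊2015/143⌋ − ⌊1988/143⌋ = 14 − 13 = 1
n=70: ⌊(71·27+125)/143⌋ − ⌊(70·27+125)/143⌋ = ⌊2042/143⌋ − ⌊2015/143⌋ = 14 − 14 = 0
n=71: ⌊(72·27+125)/143⌋ − ⌊(71·27+125)/143⌋ = ⌊2069/143⌋ − ⌊2042/143⌋ = 14 − 14 = 0
n=72: ⌊(73·27+125)/143⌋ − ⌊(72·27+125)/143⌋ = ⌊2096/143⌋ − ⌊2069/143⌋ = 14 − 14 = 0
n=73: ⌊(74·27+125)/143⌋ − ⌊(73·27+125)/143⌋ = ⌊2123/143⌋ − ⌊2096/143⌋ = 14 − 14 = 0
n=74: ⌊(75·27+125)/143⌋ − ⌊(74·27+125)/143⌋ = ⌊2150/143⌋ − ⌊2123/143⌋ = 15 − 14 = 1
n=75: ⌊(76·27+125)/143⌋ − ⌊(75·27+125)/143⌋ = ⌊2177/143⌋ − ⌊2150/143⌋ = 15 − 15 = 0
n=76: ⌊(77·27+125)/143⌋ − ⌊(76·27+125)/143⌋ = ⌊2204/143⌋ − ⌊2177/143⌋ = 15 − 15 = 0
n=77: ⌊(78·27+125)/143⌋ − ⌊(77·27+125)/143⌋ = ⌊2231/143⌋ − ⌊2204/143⌋ = 15 − 15 = 0
n=78: ⌊(79·27+125)/143⌋ − ⌊(78·27+125)/143⌋ = ⌊2258/143⌋ − ⌊2231/143⌋ = 15 − 15 = 0
n=79: ⌊(80·27+125)/143⌋ − ⌊(79·27+125)/143⌋ = ⌊2285/143⌋ − ⌊2258/143⌋ = 15 − 15 = 0
n=80: ⌊(81·27+125)/143⌋ − ⌊(80·27+125)/143⌋ = ⌊2312/143⌋ − ⌊2285/143⌋ = 16 − 15 = 1
n=81: ⌊(82·27+125)/143⌋ − ⌊(81·27+125)/143⌋ = ⌊2339/143⌋ − ⌊2312/143⌋ = 16 − 16 = 0
n=82: ⌊(83·27+125)/143⌋ − ⌊(82·27+125)/143⌋ = ⌊2366/143⌋ − ⌊2339/143⌋ = 16 − 16 = 0
n=83: ⌊(84·27+125)/143⌋ − ⌊(83·27+125)/143⌋ = ⌊2393/143⌋ − ⌊2366/143⌋ = 16 − 16 = 0
n=84: ⌊(85·27+125)/143⌋ − ⌊(84·27+125)/143⌋ = ⌊2420/143⌋ − ⌊2393/143⌋ = 16 − 16 = 0
n=85: ⌊(86·27+125)/143⌋ − ⌊(85·27+125)/143⌋ = ⌊2447/143⌋ − ⌊2420/143⌋ = 17 − 16 = 1
n=86: ⌊(87·27+125)/143⌋ − ⌊(86·27+125)/143⌋ = ⌊2474/143⌋ − ⌊2447/143⌋ = 17 − 17 = 0
n=87: ⌊(88·27+125)/143⌋ − ⌊(87·27+125)/143⌋ = ⌊2501/143⌋ − ⌊2474/143⌋ = 17 − 17 = 0
n=88: ⌊(89·27+125)/143⌋ − ⌊(88·27+125)/143⌋ = ⌊2528/143⌋ − ⌊2501/143⌋ = 17 − 17 = 0
n=89: ⌊(90·27+125)/143⌋ − ⌊(89·27+125)/143⌋ = ⌊2555/143⌋ − ⌊2528/143⌋ = 17 − 17 = 0
n=90: ⌊(91·27+125)/143⌋ − ⌊(90·27+125)/143⌋ = ⌊2582/143⌋ − ⌊2555/143⌋ = 18 − 17 = 1
n=91: ⌊(92·27+125)/143⌋ − ⌊(91·27+125)/143⌋ = ⌊2609/143⌋ − ⌊2582/143⌋ = 18 − 18 = 0
n=92: ⌊(93·27+125)/143⌋ − ⌊(92·27+125)/143⌋ = ⌊2636/143⌋ − ⌊2609/143⌋ = 18 − 18 = 0
n=93: ⌊(94·27+125)/143⌋ − ⌊(93·27+125)/143⌋ = ⌊2663/143⌋ − ⌊2636/143⌋ = 18 − 18 = 0
n=94: ⌊(95·27+125)/143⌋ − ⌊(94·27+125)/143⌋ = ⌊2690/143⌋ − ⌊2663/143⌋ = 18 − 18 = 0
n=95: ⌊(96·27+125)/143⌋ − ⌊(95·27+125)/143⌋ = ⌊2717/143⌋ − ⌊2690/143⌋ = 19 − 18 = 1
n=96: ⌊(97·27+125)/143⌋ − ⌊(96·27+125)/143⌋ = ⌊2744/143⌋ − ⌊2717/143⌋ = 19 − 19 = 0
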